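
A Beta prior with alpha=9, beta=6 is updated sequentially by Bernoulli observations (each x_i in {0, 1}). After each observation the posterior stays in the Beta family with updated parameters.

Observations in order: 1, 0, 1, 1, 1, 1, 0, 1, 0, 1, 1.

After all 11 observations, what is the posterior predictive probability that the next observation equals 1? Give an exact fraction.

17/26

obs 1: x=1 → posterior Beta(10, 6)
obs 2: x=0 → posterior Beta(10, 7)
obs 3: x=1 → posterior Beta(11, 7)
obs 4: x=1 → posterior Beta(12, 7)
obs 5: x=1 → posterior Beta(13, 7)
obs 6: x=1 → posterior Beta(14, 7)
obs 7: x=0 → posterior Beta(14, 8)
obs 8: x=1 → posterior Beta(15, 8)
obs 9: x=0 → posterior Beta(15, 9)
obs 10: x=1 → posterior Beta(16, 9)
obs 11: x=1 → posterior Beta(17, 9)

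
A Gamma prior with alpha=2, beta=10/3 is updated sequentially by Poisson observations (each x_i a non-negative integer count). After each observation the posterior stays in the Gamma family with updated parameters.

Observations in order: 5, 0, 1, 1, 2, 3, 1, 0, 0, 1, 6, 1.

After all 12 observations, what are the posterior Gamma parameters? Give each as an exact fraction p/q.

obs 1: x=5 → posterior Gamma(7, 13/3)
obs 2: x=0 → posterior Gamma(7, 16/3)
obs 3: x=1 → posterior Gamma(8, 19/3)
obs 4: x=1 → posterior Gamma(9, 22/3)
obs 5: x=2 → posterior Gamma(11, 25/3)
obs 6: x=3 → posterior Gamma(14, 28/3)
obs 7: x=1 → posterior Gamma(15, 31/3)
obs 8: x=0 → posterior Gamma(15, 34/3)
obs 9: x=0 → posterior Gamma(15, 37/3)
obs 10: x=1 → posterior Gamma(16, 40/3)
obs 11: x=6 → posterior Gamma(22, 43/3)
obs 12: x=1 → posterior Gamma(23, 46/3)

alpha=23, beta=46/3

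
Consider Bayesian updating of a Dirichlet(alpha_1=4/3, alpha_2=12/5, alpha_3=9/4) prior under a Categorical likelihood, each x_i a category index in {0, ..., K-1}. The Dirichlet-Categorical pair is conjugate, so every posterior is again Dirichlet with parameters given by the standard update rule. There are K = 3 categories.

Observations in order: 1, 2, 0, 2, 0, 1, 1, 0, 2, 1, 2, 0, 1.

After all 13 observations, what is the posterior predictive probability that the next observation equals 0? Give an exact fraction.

obs 1: x=1 → posterior Dirichlet(4/3, 17/5, 9/4)
obs 2: x=2 → posterior Dirichlet(4/3, 17/5, 13/4)
obs 3: x=0 → posterior Dirichlet(7/3, 17/5, 13/4)
obs 4: x=2 → posterior Dirichlet(7/3, 17/5, 17/4)
obs 5: x=0 → posterior Dirichlet(10/3, 17/5, 17/4)
obs 6: x=1 → posterior Dirichlet(10/3, 22/5, 17/4)
obs 7: x=1 → posterior Dirichlet(10/3, 27/5, 17/4)
obs 8: x=0 → posterior Dirichlet(13/3, 27/5, 17/4)
obs 9: x=2 → posterior Dirichlet(13/3, 27/5, 21/4)
obs 10: x=1 → posterior Dirichlet(13/3, 32/5, 21/4)
obs 11: x=2 → posterior Dirichlet(13/3, 32/5, 25/4)
obs 12: x=0 → posterior Dirichlet(16/3, 32/5, 25/4)
obs 13: x=1 → posterior Dirichlet(16/3, 37/5, 25/4)

320/1139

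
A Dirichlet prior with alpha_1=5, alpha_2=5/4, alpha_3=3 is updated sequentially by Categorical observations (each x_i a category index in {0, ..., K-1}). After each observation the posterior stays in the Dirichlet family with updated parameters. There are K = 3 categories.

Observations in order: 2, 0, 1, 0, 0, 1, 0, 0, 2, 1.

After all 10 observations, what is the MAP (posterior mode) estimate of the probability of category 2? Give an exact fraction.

16/65

obs 1: x=2 → posterior Dirichlet(5, 5/4, 4)
obs 2: x=0 → posterior Dirichlet(6, 5/4, 4)
obs 3: x=1 → posterior Dirichlet(6, 9/4, 4)
obs 4: x=0 → posterior Dirichlet(7, 9/4, 4)
obs 5: x=0 → posterior Dirichlet(8, 9/4, 4)
obs 6: x=1 → posterior Dirichlet(8, 13/4, 4)
obs 7: x=0 → posterior Dirichlet(9, 13/4, 4)
obs 8: x=0 → posterior Dirichlet(10, 13/4, 4)
obs 9: x=2 → posterior Dirichlet(10, 13/4, 5)
obs 10: x=1 → posterior Dirichlet(10, 17/4, 5)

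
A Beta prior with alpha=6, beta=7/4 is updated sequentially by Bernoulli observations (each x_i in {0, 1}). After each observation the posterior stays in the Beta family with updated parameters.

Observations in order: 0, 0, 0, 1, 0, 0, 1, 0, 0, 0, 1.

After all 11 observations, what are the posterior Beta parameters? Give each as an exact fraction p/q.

alpha=9, beta=39/4

obs 1: x=0 → posterior Beta(6, 11/4)
obs 2: x=0 → posterior Beta(6, 15/4)
obs 3: x=0 → posterior Beta(6, 19/4)
obs 4: x=1 → posterior Beta(7, 19/4)
obs 5: x=0 → posterior Beta(7, 23/4)
obs 6: x=0 → posterior Beta(7, 27/4)
obs 7: x=1 → posterior Beta(8, 27/4)
obs 8: x=0 → posterior Beta(8, 31/4)
obs 9: x=0 → posterior Beta(8, 35/4)
obs 10: x=0 → posterior Beta(8, 39/4)
obs 11: x=1 → posterior Beta(9, 39/4)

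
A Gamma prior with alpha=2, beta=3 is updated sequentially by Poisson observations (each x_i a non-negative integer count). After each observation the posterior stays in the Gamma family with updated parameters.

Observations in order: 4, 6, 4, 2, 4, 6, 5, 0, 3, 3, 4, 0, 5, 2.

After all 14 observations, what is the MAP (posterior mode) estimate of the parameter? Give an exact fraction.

obs 1: x=4 → posterior Gamma(6, 4)
obs 2: x=6 → posterior Gamma(12, 5)
obs 3: x=4 → posterior Gamma(16, 6)
obs 4: x=2 → posterior Gamma(18, 7)
obs 5: x=4 → posterior Gamma(22, 8)
obs 6: x=6 → posterior Gamma(28, 9)
obs 7: x=5 → posterior Gamma(33, 10)
obs 8: x=0 → posterior Gamma(33, 11)
obs 9: x=3 → posterior Gamma(36, 12)
obs 10: x=3 → posterior Gamma(39, 13)
obs 11: x=4 → posterior Gamma(43, 14)
obs 12: x=0 → posterior Gamma(43, 15)
obs 13: x=5 → posterior Gamma(48, 16)
obs 14: x=2 → posterior Gamma(50, 17)

49/17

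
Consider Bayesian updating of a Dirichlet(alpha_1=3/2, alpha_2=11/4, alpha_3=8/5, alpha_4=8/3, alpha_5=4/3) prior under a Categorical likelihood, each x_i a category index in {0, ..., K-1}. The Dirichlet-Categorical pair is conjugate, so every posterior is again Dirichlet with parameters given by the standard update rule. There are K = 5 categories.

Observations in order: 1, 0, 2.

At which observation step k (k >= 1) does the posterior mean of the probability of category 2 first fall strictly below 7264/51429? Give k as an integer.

obs 1: x=1 → posterior Dirichlet(3/2, 15/4, 8/5, 8/3, 4/3)
obs 2: x=0 → posterior Dirichlet(5/2, 15/4, 8/5, 8/3, 4/3)
obs 3: x=2 → posterior Dirichlet(5/2, 15/4, 13/5, 8/3, 4/3)

k = 2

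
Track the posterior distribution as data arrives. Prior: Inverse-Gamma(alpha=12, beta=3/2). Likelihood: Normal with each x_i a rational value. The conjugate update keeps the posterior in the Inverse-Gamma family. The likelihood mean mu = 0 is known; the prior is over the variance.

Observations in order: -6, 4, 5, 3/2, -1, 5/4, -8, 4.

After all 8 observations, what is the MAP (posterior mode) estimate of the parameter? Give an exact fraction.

obs 1: x=-6 → posterior Inverse-Gamma(25/2, 39/2)
obs 2: x=4 → posterior Inverse-Gamma(13, 55/2)
obs 3: x=5 → posterior Inverse-Gamma(27/2, 40)
obs 4: x=3/2 → posterior Inverse-Gamma(14, 329/8)
obs 5: x=-1 → posterior Inverse-Gamma(29/2, 333/8)
obs 6: x=5/4 → posterior Inverse-Gamma(15, 1357/32)
obs 7: x=-8 → posterior Inverse-Gamma(31/2, 2381/32)
obs 8: x=4 → posterior Inverse-Gamma(16, 2637/32)

2637/544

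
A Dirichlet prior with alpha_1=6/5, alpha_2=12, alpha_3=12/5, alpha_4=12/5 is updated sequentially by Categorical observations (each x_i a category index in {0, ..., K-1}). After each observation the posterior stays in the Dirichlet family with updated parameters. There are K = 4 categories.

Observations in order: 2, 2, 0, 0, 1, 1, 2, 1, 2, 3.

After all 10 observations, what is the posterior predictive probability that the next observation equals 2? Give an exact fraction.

8/35

obs 1: x=2 → posterior Dirichlet(6/5, 12, 17/5, 12/5)
obs 2: x=2 → posterior Dirichlet(6/5, 12, 22/5, 12/5)
obs 3: x=0 → posterior Dirichlet(11/5, 12, 22/5, 12/5)
obs 4: x=0 → posterior Dirichlet(16/5, 12, 22/5, 12/5)
obs 5: x=1 → posterior Dirichlet(16/5, 13, 22/5, 12/5)
obs 6: x=1 → posterior Dirichlet(16/5, 14, 22/5, 12/5)
obs 7: x=2 → posterior Dirichlet(16/5, 14, 27/5, 12/5)
obs 8: x=1 → posterior Dirichlet(16/5, 15, 27/5, 12/5)
obs 9: x=2 → posterior Dirichlet(16/5, 15, 32/5, 12/5)
obs 10: x=3 → posterior Dirichlet(16/5, 15, 32/5, 17/5)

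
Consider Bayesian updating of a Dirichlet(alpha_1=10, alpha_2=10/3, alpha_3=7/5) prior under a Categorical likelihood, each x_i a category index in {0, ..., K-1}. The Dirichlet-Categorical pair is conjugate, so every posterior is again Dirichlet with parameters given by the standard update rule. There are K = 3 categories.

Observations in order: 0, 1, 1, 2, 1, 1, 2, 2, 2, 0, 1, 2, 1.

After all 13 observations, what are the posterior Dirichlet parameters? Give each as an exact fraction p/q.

alpha_1=12, alpha_2=28/3, alpha_3=32/5

obs 1: x=0 → posterior Dirichlet(11, 10/3, 7/5)
obs 2: x=1 → posterior Dirichlet(11, 13/3, 7/5)
obs 3: x=1 → posterior Dirichlet(11, 16/3, 7/5)
obs 4: x=2 → posterior Dirichlet(11, 16/3, 12/5)
obs 5: x=1 → posterior Dirichlet(11, 19/3, 12/5)
obs 6: x=1 → posterior Dirichlet(11, 22/3, 12/5)
obs 7: x=2 → posterior Dirichlet(11, 22/3, 17/5)
obs 8: x=2 → posterior Dirichlet(11, 22/3, 22/5)
obs 9: x=2 → posterior Dirichlet(11, 22/3, 27/5)
obs 10: x=0 → posterior Dirichlet(12, 22/3, 27/5)
obs 11: x=1 → posterior Dirichlet(12, 25/3, 27/5)
obs 12: x=2 → posterior Dirichlet(12, 25/3, 32/5)
obs 13: x=1 → posterior Dirichlet(12, 28/3, 32/5)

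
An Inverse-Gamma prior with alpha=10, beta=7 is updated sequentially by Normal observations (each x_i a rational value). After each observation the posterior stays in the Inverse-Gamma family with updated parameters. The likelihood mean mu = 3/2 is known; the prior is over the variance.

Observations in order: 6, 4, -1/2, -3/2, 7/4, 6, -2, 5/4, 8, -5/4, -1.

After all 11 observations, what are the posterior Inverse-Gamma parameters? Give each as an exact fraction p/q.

alpha=31/2, beta=2275/32

obs 1: x=6 → posterior Inverse-Gamma(21/2, 137/8)
obs 2: x=4 → posterior Inverse-Gamma(11, 81/4)
obs 3: x=-1/2 → posterior Inverse-Gamma(23/2, 89/4)
obs 4: x=-3/2 → posterior Inverse-Gamma(12, 107/4)
obs 5: x=7/4 → posterior Inverse-Gamma(25/2, 857/32)
obs 6: x=6 → posterior Inverse-Gamma(13, 1181/32)
obs 7: x=-2 → posterior Inverse-Gamma(27/2, 1377/32)
obs 8: x=5/4 → posterior Inverse-Gamma(14, 689/16)
obs 9: x=8 → posterior Inverse-Gamma(29/2, 1027/16)
obs 10: x=-5/4 → posterior Inverse-Gamma(15, 2175/32)
obs 11: x=-1 → posterior Inverse-Gamma(31/2, 2275/32)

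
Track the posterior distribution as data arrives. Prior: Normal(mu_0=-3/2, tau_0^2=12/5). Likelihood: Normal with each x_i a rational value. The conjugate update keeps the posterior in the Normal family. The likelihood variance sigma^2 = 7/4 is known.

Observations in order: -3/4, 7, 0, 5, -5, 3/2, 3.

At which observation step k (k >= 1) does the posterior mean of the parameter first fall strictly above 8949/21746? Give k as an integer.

k = 2

obs 1: x=-3/4 → posterior Normal(-177/166, 84/83)
obs 2: x=7 → posterior Normal(495/262, 84/131)
obs 3: x=0 → posterior Normal(495/358, 84/179)
obs 4: x=5 → posterior Normal(975/454, 84/227)
obs 5: x=-5 → posterior Normal(9/10, 84/275)
obs 6: x=3/2 → posterior Normal(639/646, 84/323)
obs 7: x=3 → posterior Normal(927/742, 12/53)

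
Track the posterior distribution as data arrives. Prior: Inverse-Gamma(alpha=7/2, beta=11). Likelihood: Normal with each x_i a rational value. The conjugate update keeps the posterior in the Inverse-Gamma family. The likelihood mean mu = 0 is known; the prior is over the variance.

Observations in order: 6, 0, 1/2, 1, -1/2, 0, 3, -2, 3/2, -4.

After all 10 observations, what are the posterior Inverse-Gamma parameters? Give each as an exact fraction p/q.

obs 1: x=6 → posterior Inverse-Gamma(4, 29)
obs 2: x=0 → posterior Inverse-Gamma(9/2, 29)
obs 3: x=1/2 → posterior Inverse-Gamma(5, 233/8)
obs 4: x=1 → posterior Inverse-Gamma(11/2, 237/8)
obs 5: x=-1/2 → posterior Inverse-Gamma(6, 119/4)
obs 6: x=0 → posterior Inverse-Gamma(13/2, 119/4)
obs 7: x=3 → posterior Inverse-Gamma(7, 137/4)
obs 8: x=-2 → posterior Inverse-Gamma(15/2, 145/4)
obs 9: x=3/2 → posterior Inverse-Gamma(8, 299/8)
obs 10: x=-4 → posterior Inverse-Gamma(17/2, 363/8)

alpha=17/2, beta=363/8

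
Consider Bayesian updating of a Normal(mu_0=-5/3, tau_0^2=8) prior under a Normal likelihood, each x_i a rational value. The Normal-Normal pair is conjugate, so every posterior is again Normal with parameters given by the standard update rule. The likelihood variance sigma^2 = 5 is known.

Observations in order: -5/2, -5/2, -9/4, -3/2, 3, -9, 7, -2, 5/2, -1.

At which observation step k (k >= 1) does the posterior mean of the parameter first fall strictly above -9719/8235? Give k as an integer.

k = 7

obs 1: x=-5/2 → posterior Normal(-85/39, 40/13)
obs 2: x=-5/2 → posterior Normal(-145/63, 40/21)
obs 3: x=-9/4 → posterior Normal(-199/87, 40/29)
obs 4: x=-3/2 → posterior Normal(-235/111, 40/37)
obs 5: x=3 → posterior Normal(-163/135, 8/9)
obs 6: x=-9 → posterior Normal(-379/159, 40/53)
obs 7: x=7 → posterior Normal(-211/183, 40/61)
obs 8: x=-2 → posterior Normal(-259/207, 40/69)
obs 9: x=5/2 → posterior Normal(-199/231, 40/77)
obs 10: x=-1 → posterior Normal(-223/255, 8/17)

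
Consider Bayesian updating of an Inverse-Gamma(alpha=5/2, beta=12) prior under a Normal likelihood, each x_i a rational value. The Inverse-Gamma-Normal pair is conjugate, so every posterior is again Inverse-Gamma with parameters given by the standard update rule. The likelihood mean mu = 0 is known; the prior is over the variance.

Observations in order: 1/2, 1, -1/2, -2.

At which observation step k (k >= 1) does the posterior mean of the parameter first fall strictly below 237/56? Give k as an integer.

k = 4

obs 1: x=1/2 → posterior Inverse-Gamma(3, 97/8)
obs 2: x=1 → posterior Inverse-Gamma(7/2, 101/8)
obs 3: x=-1/2 → posterior Inverse-Gamma(4, 51/4)
obs 4: x=-2 → posterior Inverse-Gamma(9/2, 59/4)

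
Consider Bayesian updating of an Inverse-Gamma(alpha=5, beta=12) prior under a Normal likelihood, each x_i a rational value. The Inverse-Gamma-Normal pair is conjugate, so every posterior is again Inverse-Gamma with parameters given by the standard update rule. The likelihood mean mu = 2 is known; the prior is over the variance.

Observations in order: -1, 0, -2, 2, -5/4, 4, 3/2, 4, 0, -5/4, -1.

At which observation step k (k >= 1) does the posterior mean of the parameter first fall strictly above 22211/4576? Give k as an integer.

obs 1: x=-1 → posterior Inverse-Gamma(11/2, 33/2)
obs 2: x=0 → posterior Inverse-Gamma(6, 37/2)
obs 3: x=-2 → posterior Inverse-Gamma(13/2, 53/2)
obs 4: x=2 → posterior Inverse-Gamma(7, 53/2)
obs 5: x=-5/4 → posterior Inverse-Gamma(15/2, 1017/32)
obs 6: x=4 → posterior Inverse-Gamma(8, 1081/32)
obs 7: x=3/2 → posterior Inverse-Gamma(17/2, 1085/32)
obs 8: x=4 → posterior Inverse-Gamma(9, 1149/32)
obs 9: x=0 → posterior Inverse-Gamma(19/2, 1213/32)
obs 10: x=-5/4 → posterior Inverse-Gamma(10, 691/16)
obs 11: x=-1 → posterior Inverse-Gamma(21/2, 763/16)

k = 5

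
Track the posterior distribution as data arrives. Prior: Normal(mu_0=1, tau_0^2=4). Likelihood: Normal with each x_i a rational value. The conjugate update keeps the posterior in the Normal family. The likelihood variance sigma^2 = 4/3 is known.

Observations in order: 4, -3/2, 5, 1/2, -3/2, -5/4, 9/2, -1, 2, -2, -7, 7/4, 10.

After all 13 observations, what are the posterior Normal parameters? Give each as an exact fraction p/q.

obs 1: x=4 → posterior Normal(13/4, 1)
obs 2: x=-3/2 → posterior Normal(17/14, 4/7)
obs 3: x=5 → posterior Normal(47/20, 2/5)
obs 4: x=1/2 → posterior Normal(25/13, 4/13)
obs 5: x=-3/2 → posterior Normal(41/32, 1/4)
obs 6: x=-5/4 → posterior Normal(67/76, 4/19)
obs 7: x=9/2 → posterior Normal(11/8, 2/11)
obs 8: x=-1 → posterior Normal(109/100, 4/25)
obs 9: x=2 → posterior Normal(19/16, 1/7)
obs 10: x=-2 → posterior Normal(109/124, 4/31)
obs 11: x=-7 → posterior Normal(25/136, 2/17)
obs 12: x=7/4 → posterior Normal(23/74, 4/37)
obs 13: x=10 → posterior Normal(83/80, 1/10)

mu_0=83/80, tau_0^2=1/10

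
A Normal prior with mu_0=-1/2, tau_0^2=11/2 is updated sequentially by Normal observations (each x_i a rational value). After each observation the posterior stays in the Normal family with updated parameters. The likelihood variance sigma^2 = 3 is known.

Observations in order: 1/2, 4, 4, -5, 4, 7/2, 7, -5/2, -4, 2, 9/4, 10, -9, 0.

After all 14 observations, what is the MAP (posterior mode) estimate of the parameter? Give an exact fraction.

obs 1: x=1/2 → posterior Normal(5/34, 33/17)
obs 2: x=4 → posterior Normal(93/56, 33/28)
obs 3: x=4 → posterior Normal(181/78, 11/13)
obs 4: x=-5 → posterior Normal(71/100, 33/50)
obs 5: x=4 → posterior Normal(159/122, 33/61)
obs 6: x=7/2 → posterior Normal(59/36, 11/24)
obs 7: x=7 → posterior Normal(195/83, 33/83)
obs 8: x=-5/2 → posterior Normal(335/188, 33/94)
obs 9: x=-4 → posterior Normal(247/210, 11/35)
obs 10: x=2 → posterior Normal(291/232, 33/116)
obs 11: x=9/4 → posterior Normal(681/508, 33/127)
obs 12: x=10 → posterior Normal(1121/552, 11/46)
obs 13: x=-9 → posterior Normal(725/596, 33/149)
obs 14: x=0 → posterior Normal(145/128, 33/160)

145/128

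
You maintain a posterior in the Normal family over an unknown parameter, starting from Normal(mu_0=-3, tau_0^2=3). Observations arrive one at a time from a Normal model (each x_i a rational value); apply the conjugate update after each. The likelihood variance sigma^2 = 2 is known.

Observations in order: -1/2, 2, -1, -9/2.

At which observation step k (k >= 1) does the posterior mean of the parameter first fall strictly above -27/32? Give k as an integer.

obs 1: x=-1/2 → posterior Normal(-3/2, 6/5)
obs 2: x=2 → posterior Normal(-3/16, 3/4)
obs 3: x=-1 → posterior Normal(-9/22, 6/11)
obs 4: x=-9/2 → posterior Normal(-9/7, 3/7)

k = 2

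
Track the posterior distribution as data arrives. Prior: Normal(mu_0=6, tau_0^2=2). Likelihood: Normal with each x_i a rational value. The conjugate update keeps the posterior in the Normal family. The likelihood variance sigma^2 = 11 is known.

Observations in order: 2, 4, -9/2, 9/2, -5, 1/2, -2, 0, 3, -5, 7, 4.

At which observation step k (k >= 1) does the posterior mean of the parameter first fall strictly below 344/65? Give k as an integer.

k = 2

obs 1: x=2 → posterior Normal(70/13, 22/13)
obs 2: x=4 → posterior Normal(26/5, 22/15)
obs 3: x=-9/2 → posterior Normal(69/17, 22/17)
obs 4: x=9/2 → posterior Normal(78/19, 22/19)
obs 5: x=-5 → posterior Normal(68/21, 22/21)
obs 6: x=1/2 → posterior Normal(3, 22/23)
obs 7: x=-2 → posterior Normal(13/5, 22/25)
obs 8: x=0 → posterior Normal(65/27, 22/27)
obs 9: x=3 → posterior Normal(71/29, 22/29)
obs 10: x=-5 → posterior Normal(61/31, 22/31)
obs 11: x=7 → posterior Normal(25/11, 2/3)
obs 12: x=4 → posterior Normal(83/35, 22/35)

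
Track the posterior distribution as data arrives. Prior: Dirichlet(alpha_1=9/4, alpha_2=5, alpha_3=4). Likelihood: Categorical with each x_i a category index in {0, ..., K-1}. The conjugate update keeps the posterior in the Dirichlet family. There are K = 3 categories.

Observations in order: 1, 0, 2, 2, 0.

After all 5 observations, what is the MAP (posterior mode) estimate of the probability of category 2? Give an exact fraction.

obs 1: x=1 → posterior Dirichlet(9/4, 6, 4)
obs 2: x=0 → posterior Dirichlet(13/4, 6, 4)
obs 3: x=2 → posterior Dirichlet(13/4, 6, 5)
obs 4: x=2 → posterior Dirichlet(13/4, 6, 6)
obs 5: x=0 → posterior Dirichlet(17/4, 6, 6)

20/53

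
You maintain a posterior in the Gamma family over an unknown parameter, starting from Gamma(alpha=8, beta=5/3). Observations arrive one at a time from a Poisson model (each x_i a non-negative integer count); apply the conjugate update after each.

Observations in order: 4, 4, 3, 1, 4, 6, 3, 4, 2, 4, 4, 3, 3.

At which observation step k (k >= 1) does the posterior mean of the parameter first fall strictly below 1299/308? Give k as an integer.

obs 1: x=4 → posterior Gamma(12, 8/3)
obs 2: x=4 → posterior Gamma(16, 11/3)
obs 3: x=3 → posterior Gamma(19, 14/3)
obs 4: x=1 → posterior Gamma(20, 17/3)
obs 5: x=4 → posterior Gamma(24, 20/3)
obs 6: x=6 → posterior Gamma(30, 23/3)
obs 7: x=3 → posterior Gamma(33, 26/3)
obs 8: x=4 → posterior Gamma(37, 29/3)
obs 9: x=2 → posterior Gamma(39, 32/3)
obs 10: x=4 → posterior Gamma(43, 35/3)
obs 11: x=4 → posterior Gamma(47, 38/3)
obs 12: x=3 → posterior Gamma(50, 41/3)
obs 13: x=3 → posterior Gamma(53, 44/3)

k = 3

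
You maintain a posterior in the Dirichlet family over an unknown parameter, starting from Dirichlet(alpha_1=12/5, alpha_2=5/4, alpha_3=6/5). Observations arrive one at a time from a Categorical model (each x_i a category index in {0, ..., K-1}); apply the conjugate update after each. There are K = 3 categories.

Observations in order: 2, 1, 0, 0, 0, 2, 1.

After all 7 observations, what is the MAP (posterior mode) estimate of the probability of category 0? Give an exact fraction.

88/177

obs 1: x=2 → posterior Dirichlet(12/5, 5/4, 11/5)
obs 2: x=1 → posterior Dirichlet(12/5, 9/4, 11/5)
obs 3: x=0 → posterior Dirichlet(17/5, 9/4, 11/5)
obs 4: x=0 → posterior Dirichlet(22/5, 9/4, 11/5)
obs 5: x=0 → posterior Dirichlet(27/5, 9/4, 11/5)
obs 6: x=2 → posterior Dirichlet(27/5, 9/4, 16/5)
obs 7: x=1 → posterior Dirichlet(27/5, 13/4, 16/5)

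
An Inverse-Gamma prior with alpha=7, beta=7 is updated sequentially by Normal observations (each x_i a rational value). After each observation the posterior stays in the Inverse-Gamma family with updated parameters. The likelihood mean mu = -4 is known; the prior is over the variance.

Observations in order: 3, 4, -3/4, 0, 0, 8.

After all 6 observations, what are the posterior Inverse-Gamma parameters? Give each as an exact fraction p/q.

obs 1: x=3 → posterior Inverse-Gamma(15/2, 63/2)
obs 2: x=4 → posterior Inverse-Gamma(8, 127/2)
obs 3: x=-3/4 → posterior Inverse-Gamma(17/2, 2201/32)
obs 4: x=0 → posterior Inverse-Gamma(9, 2457/32)
obs 5: x=0 → posterior Inverse-Gamma(19/2, 2713/32)
obs 6: x=8 → posterior Inverse-Gamma(10, 5017/32)

alpha=10, beta=5017/32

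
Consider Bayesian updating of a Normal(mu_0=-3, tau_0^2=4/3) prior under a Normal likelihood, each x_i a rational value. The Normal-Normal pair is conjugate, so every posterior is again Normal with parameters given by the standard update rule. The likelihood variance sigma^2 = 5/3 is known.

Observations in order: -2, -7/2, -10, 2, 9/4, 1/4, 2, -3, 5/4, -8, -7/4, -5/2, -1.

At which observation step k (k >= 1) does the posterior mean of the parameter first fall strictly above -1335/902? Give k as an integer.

k = 9

obs 1: x=-2 → posterior Normal(-23/9, 20/27)
obs 2: x=-7/2 → posterior Normal(-37/13, 20/39)
obs 3: x=-10 → posterior Normal(-77/17, 20/51)
obs 4: x=2 → posterior Normal(-23/7, 20/63)
obs 5: x=9/4 → posterior Normal(-12/5, 4/15)
obs 6: x=1/4 → posterior Normal(-59/29, 20/87)
obs 7: x=2 → posterior Normal(-17/11, 20/99)
obs 8: x=-3 → posterior Normal(-63/37, 20/111)
obs 9: x=5/4 → posterior Normal(-58/41, 20/123)
obs 10: x=-8 → posterior Normal(-2, 4/27)
obs 11: x=-7/4 → posterior Normal(-97/49, 20/147)
obs 12: x=-5/2 → posterior Normal(-107/53, 20/159)
obs 13: x=-1 → posterior Normal(-37/19, 20/171)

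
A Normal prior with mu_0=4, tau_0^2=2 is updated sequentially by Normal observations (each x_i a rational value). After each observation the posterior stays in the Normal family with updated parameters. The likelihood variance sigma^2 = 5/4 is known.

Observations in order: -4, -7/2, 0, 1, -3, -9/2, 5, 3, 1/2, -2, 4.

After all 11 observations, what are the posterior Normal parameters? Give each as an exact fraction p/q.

mu_0=-8/93, tau_0^2=10/93

obs 1: x=-4 → posterior Normal(-12/13, 10/13)
obs 2: x=-7/2 → posterior Normal(-40/21, 10/21)
obs 3: x=0 → posterior Normal(-40/29, 10/29)
obs 4: x=1 → posterior Normal(-32/37, 10/37)
obs 5: x=-3 → posterior Normal(-56/45, 2/9)
obs 6: x=-9/2 → posterior Normal(-92/53, 10/53)
obs 7: x=5 → posterior Normal(-52/61, 10/61)
obs 8: x=3 → posterior Normal(-28/69, 10/69)
obs 9: x=1/2 → posterior Normal(-24/77, 10/77)
obs 10: x=-2 → posterior Normal(-8/17, 2/17)
obs 11: x=4 → posterior Normal(-8/93, 10/93)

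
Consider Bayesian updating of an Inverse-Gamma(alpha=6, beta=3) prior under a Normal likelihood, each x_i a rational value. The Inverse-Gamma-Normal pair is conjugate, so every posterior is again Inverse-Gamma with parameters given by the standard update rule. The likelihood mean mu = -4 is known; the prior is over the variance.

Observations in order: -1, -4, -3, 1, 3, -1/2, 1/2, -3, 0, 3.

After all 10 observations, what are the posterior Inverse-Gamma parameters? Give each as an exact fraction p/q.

alpha=11, beta=377/4

obs 1: x=-1 → posterior Inverse-Gamma(13/2, 15/2)
obs 2: x=-4 → posterior Inverse-Gamma(7, 15/2)
obs 3: x=-3 → posterior Inverse-Gamma(15/2, 8)
obs 4: x=1 → posterior Inverse-Gamma(8, 41/2)
obs 5: x=3 → posterior Inverse-Gamma(17/2, 45)
obs 6: x=-1/2 → posterior Inverse-Gamma(9, 409/8)
obs 7: x=1/2 → posterior Inverse-Gamma(19/2, 245/4)
obs 8: x=-3 → posterior Inverse-Gamma(10, 247/4)
obs 9: x=0 → posterior Inverse-Gamma(21/2, 279/4)
obs 10: x=3 → posterior Inverse-Gamma(11, 377/4)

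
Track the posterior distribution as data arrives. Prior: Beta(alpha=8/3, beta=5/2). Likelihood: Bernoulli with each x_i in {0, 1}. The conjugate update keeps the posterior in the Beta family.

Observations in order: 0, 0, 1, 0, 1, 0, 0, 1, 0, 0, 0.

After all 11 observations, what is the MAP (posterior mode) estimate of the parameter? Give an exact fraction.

28/85

obs 1: x=0 → posterior Beta(8/3, 7/2)
obs 2: x=0 → posterior Beta(8/3, 9/2)
obs 3: x=1 → posterior Beta(11/3, 9/2)
obs 4: x=0 → posterior Beta(11/3, 11/2)
obs 5: x=1 → posterior Beta(14/3, 11/2)
obs 6: x=0 → posterior Beta(14/3, 13/2)
obs 7: x=0 → posterior Beta(14/3, 15/2)
obs 8: x=1 → posterior Beta(17/3, 15/2)
obs 9: x=0 → posterior Beta(17/3, 17/2)
obs 10: x=0 → posterior Beta(17/3, 19/2)
obs 11: x=0 → posterior Beta(17/3, 21/2)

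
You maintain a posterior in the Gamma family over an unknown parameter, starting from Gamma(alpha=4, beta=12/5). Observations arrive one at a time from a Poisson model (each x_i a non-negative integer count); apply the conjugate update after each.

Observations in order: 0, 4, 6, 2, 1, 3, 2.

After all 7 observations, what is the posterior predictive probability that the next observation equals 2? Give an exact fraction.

38655687743384358754460142408375176091925/152784834199652075368661148843397208866816

obs 1: x=0 → posterior Gamma(4, 17/5)
obs 2: x=4 → posterior Gamma(8, 22/5)
obs 3: x=6 → posterior Gamma(14, 27/5)
obs 4: x=2 → posterior Gamma(16, 32/5)
obs 5: x=1 → posterior Gamma(17, 37/5)
obs 6: x=3 → posterior Gamma(20, 42/5)
obs 7: x=2 → posterior Gamma(22, 47/5)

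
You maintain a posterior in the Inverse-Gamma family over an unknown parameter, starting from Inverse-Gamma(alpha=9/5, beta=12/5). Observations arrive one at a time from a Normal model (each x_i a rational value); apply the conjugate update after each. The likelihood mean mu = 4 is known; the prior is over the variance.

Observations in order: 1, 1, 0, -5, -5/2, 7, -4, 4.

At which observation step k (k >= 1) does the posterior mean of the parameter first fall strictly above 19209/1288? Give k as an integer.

k = 4

obs 1: x=1 → posterior Inverse-Gamma(23/10, 69/10)
obs 2: x=1 → posterior Inverse-Gamma(14/5, 57/5)
obs 3: x=0 → posterior Inverse-Gamma(33/10, 97/5)
obs 4: x=-5 → posterior Inverse-Gamma(19/5, 599/10)
obs 5: x=-5/2 → posterior Inverse-Gamma(43/10, 3241/40)
obs 6: x=7 → posterior Inverse-Gamma(24/5, 3421/40)
obs 7: x=-4 → posterior Inverse-Gamma(53/10, 4701/40)
obs 8: x=4 → posterior Inverse-Gamma(29/5, 4701/40)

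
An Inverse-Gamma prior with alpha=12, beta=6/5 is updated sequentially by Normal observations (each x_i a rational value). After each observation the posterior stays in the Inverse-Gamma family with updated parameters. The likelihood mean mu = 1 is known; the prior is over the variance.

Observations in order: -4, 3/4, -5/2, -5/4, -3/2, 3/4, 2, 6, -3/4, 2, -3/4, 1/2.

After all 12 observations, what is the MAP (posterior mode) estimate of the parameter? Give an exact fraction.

6757/3040

obs 1: x=-4 → posterior Inverse-Gamma(25/2, 137/10)
obs 2: x=3/4 → posterior Inverse-Gamma(13, 2197/160)
obs 3: x=-5/2 → posterior Inverse-Gamma(27/2, 3177/160)
obs 4: x=-5/4 → posterior Inverse-Gamma(14, 1791/80)
obs 5: x=-3/2 → posterior Inverse-Gamma(29/2, 2041/80)
obs 6: x=3/4 → posterior Inverse-Gamma(15, 4087/160)
obs 7: x=2 → posterior Inverse-Gamma(31/2, 4167/160)
obs 8: x=6 → posterior Inverse-Gamma(16, 6167/160)
obs 9: x=-3/4 → posterior Inverse-Gamma(33/2, 1603/40)
obs 10: x=2 → posterior Inverse-Gamma(17, 1623/40)
obs 11: x=-3/4 → posterior Inverse-Gamma(35/2, 6737/160)
obs 12: x=1/2 → posterior Inverse-Gamma(18, 6757/160)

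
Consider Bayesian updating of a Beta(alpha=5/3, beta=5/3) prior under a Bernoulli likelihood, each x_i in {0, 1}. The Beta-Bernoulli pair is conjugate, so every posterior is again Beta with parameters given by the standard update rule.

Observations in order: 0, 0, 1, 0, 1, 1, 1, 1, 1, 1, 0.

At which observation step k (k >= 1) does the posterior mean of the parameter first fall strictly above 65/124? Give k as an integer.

obs 1: x=0 → posterior Beta(5/3, 8/3)
obs 2: x=0 → posterior Beta(5/3, 11/3)
obs 3: x=1 → posterior Beta(8/3, 11/3)
obs 4: x=0 → posterior Beta(8/3, 14/3)
obs 5: x=1 → posterior Beta(11/3, 14/3)
obs 6: x=1 → posterior Beta(14/3, 14/3)
obs 7: x=1 → posterior Beta(17/3, 14/3)
obs 8: x=1 → posterior Beta(20/3, 14/3)
obs 9: x=1 → posterior Beta(23/3, 14/3)
obs 10: x=1 → posterior Beta(26/3, 14/3)
obs 11: x=0 → posterior Beta(26/3, 17/3)

k = 7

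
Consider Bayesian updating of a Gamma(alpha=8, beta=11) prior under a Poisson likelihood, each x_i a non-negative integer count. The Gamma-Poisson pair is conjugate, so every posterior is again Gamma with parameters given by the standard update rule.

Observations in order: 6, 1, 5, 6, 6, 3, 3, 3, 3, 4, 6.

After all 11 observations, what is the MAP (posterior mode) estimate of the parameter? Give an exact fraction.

obs 1: x=6 → posterior Gamma(14, 12)
obs 2: x=1 → posterior Gamma(15, 13)
obs 3: x=5 → posterior Gamma(20, 14)
obs 4: x=6 → posterior Gamma(26, 15)
obs 5: x=6 → posterior Gamma(32, 16)
obs 6: x=3 → posterior Gamma(35, 17)
obs 7: x=3 → posterior Gamma(38, 18)
obs 8: x=3 → posterior Gamma(41, 19)
obs 9: x=3 → posterior Gamma(44, 20)
obs 10: x=4 → posterior Gamma(48, 21)
obs 11: x=6 → posterior Gamma(54, 22)

53/22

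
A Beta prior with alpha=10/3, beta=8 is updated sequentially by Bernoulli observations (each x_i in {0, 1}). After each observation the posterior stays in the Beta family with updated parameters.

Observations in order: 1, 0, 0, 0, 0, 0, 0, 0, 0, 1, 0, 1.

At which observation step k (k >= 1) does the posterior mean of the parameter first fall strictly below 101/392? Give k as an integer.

obs 1: x=1 → posterior Beta(13/3, 8)
obs 2: x=0 → posterior Beta(13/3, 9)
obs 3: x=0 → posterior Beta(13/3, 10)
obs 4: x=0 → posterior Beta(13/3, 11)
obs 5: x=0 → posterior Beta(13/3, 12)
obs 6: x=0 → posterior Beta(13/3, 13)
obs 7: x=0 → posterior Beta(13/3, 14)
obs 8: x=0 → posterior Beta(13/3, 15)
obs 9: x=0 → posterior Beta(13/3, 16)
obs 10: x=1 → posterior Beta(16/3, 16)
obs 11: x=0 → posterior Beta(16/3, 17)
obs 12: x=1 → posterior Beta(19/3, 17)

k = 6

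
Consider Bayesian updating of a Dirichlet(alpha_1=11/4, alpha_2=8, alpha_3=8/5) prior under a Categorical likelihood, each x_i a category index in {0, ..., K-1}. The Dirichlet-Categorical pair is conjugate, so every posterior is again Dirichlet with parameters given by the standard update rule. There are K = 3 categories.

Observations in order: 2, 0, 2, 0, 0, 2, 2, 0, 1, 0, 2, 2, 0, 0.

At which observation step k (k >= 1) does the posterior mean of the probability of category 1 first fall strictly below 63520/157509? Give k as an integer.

obs 1: x=2 → posterior Dirichlet(11/4, 8, 13/5)
obs 2: x=0 → posterior Dirichlet(15/4, 8, 13/5)
obs 3: x=2 → posterior Dirichlet(15/4, 8, 18/5)
obs 4: x=0 → posterior Dirichlet(19/4, 8, 18/5)
obs 5: x=0 → posterior Dirichlet(23/4, 8, 18/5)
obs 6: x=2 → posterior Dirichlet(23/4, 8, 23/5)
obs 7: x=2 → posterior Dirichlet(23/4, 8, 28/5)
obs 8: x=0 → posterior Dirichlet(27/4, 8, 28/5)
obs 9: x=1 → posterior Dirichlet(27/4, 9, 28/5)
obs 10: x=0 → posterior Dirichlet(31/4, 9, 28/5)
obs 11: x=2 → posterior Dirichlet(31/4, 9, 33/5)
obs 12: x=2 → posterior Dirichlet(31/4, 9, 38/5)
obs 13: x=0 → posterior Dirichlet(35/4, 9, 38/5)
obs 14: x=0 → posterior Dirichlet(39/4, 9, 38/5)

k = 8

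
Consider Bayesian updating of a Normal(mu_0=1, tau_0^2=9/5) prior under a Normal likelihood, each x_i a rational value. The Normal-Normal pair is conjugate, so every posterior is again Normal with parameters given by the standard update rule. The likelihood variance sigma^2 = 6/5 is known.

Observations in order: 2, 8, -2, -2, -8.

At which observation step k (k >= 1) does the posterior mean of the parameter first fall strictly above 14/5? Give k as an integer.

obs 1: x=2 → posterior Normal(8/5, 18/25)
obs 2: x=8 → posterior Normal(4, 9/20)
obs 3: x=-2 → posterior Normal(26/11, 18/55)
obs 4: x=-2 → posterior Normal(10/7, 9/35)
obs 5: x=-8 → posterior Normal(-4/17, 18/85)

k = 2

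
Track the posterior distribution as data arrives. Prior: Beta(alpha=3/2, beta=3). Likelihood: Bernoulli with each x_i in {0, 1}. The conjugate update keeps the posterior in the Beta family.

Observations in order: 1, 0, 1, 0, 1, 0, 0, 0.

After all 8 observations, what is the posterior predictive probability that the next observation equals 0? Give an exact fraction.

obs 1: x=1 → posterior Beta(5/2, 3)
obs 2: x=0 → posterior Beta(5/2, 4)
obs 3: x=1 → posterior Beta(7/2, 4)
obs 4: x=0 → posterior Beta(7/2, 5)
obs 5: x=1 → posterior Beta(9/2, 5)
obs 6: x=0 → posterior Beta(9/2, 6)
obs 7: x=0 → posterior Beta(9/2, 7)
obs 8: x=0 → posterior Beta(9/2, 8)

16/25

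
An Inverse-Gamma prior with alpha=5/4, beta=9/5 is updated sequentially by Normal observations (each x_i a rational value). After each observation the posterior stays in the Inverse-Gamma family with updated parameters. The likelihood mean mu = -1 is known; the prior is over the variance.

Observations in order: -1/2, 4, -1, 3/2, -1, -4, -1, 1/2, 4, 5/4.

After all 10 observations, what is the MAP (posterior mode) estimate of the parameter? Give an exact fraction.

6113/1160

obs 1: x=-1/2 → posterior Inverse-Gamma(7/4, 77/40)
obs 2: x=4 → posterior Inverse-Gamma(9/4, 577/40)
obs 3: x=-1 → posterior Inverse-Gamma(11/4, 577/40)
obs 4: x=3/2 → posterior Inverse-Gamma(13/4, 351/20)
obs 5: x=-1 → posterior Inverse-Gamma(15/4, 351/20)
obs 6: x=-4 → posterior Inverse-Gamma(17/4, 441/20)
obs 7: x=-1 → posterior Inverse-Gamma(19/4, 441/20)
obs 8: x=1/2 → posterior Inverse-Gamma(21/4, 927/40)
obs 9: x=4 → posterior Inverse-Gamma(23/4, 1427/40)
obs 10: x=5/4 → posterior Inverse-Gamma(25/4, 6113/160)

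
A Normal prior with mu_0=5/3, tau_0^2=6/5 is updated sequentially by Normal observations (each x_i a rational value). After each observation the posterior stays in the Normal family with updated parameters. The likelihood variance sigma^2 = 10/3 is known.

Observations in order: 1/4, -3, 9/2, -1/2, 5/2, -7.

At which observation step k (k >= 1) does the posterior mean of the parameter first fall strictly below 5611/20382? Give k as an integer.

k = 6

obs 1: x=1/4 → posterior Normal(31/24, 15/17)
obs 2: x=-3 → posterior Normal(203/516, 30/43)
obs 3: x=9/2 → posterior Normal(53/48, 15/26)
obs 4: x=-1/2 → posterior Normal(635/732, 30/61)
obs 5: x=5/2 → posterior Normal(181/168, 3/7)
obs 6: x=-7 → posterior Normal(149/948, 30/79)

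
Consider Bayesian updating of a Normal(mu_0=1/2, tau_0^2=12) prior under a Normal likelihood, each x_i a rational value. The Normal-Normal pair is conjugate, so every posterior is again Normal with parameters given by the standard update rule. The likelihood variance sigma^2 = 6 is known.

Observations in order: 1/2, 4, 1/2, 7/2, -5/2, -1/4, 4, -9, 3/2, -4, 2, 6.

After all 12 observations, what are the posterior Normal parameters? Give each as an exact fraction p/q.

mu_0=13/25, tau_0^2=12/25

obs 1: x=1/2 → posterior Normal(1/2, 4)
obs 2: x=4 → posterior Normal(19/10, 12/5)
obs 3: x=1/2 → posterior Normal(3/2, 12/7)
obs 4: x=7/2 → posterior Normal(35/18, 4/3)
obs 5: x=-5/2 → posterior Normal(25/22, 12/11)
obs 6: x=-1/4 → posterior Normal(12/13, 12/13)
obs 7: x=4 → posterior Normal(4/3, 4/5)
obs 8: x=-9 → posterior Normal(2/17, 12/17)
obs 9: x=3/2 → posterior Normal(5/19, 12/19)
obs 10: x=-4 → posterior Normal(-1/7, 4/7)
obs 11: x=2 → posterior Normal(1/23, 12/23)
obs 12: x=6 → posterior Normal(13/25, 12/25)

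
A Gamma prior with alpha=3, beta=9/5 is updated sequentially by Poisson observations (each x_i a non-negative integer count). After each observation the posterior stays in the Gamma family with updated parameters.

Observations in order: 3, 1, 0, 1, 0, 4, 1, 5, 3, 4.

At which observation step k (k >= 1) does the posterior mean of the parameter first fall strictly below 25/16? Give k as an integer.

k = 3

obs 1: x=3 → posterior Gamma(6, 14/5)
obs 2: x=1 → posterior Gamma(7, 19/5)
obs 3: x=0 → posterior Gamma(7, 24/5)
obs 4: x=1 → posterior Gamma(8, 29/5)
obs 5: x=0 → posterior Gamma(8, 34/5)
obs 6: x=4 → posterior Gamma(12, 39/5)
obs 7: x=1 → posterior Gamma(13, 44/5)
obs 8: x=5 → posterior Gamma(18, 49/5)
obs 9: x=3 → posterior Gamma(21, 54/5)
obs 10: x=4 → posterior Gamma(25, 59/5)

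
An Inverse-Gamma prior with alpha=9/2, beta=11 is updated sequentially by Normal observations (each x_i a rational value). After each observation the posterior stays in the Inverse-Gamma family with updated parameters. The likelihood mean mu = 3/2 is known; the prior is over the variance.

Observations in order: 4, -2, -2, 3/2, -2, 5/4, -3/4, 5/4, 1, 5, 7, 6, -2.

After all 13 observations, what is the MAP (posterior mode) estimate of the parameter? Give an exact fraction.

2327/384

obs 1: x=4 → posterior Inverse-Gamma(5, 113/8)
obs 2: x=-2 → posterior Inverse-Gamma(11/2, 81/4)
obs 3: x=-2 → posterior Inverse-Gamma(6, 211/8)
obs 4: x=3/2 → posterior Inverse-Gamma(13/2, 211/8)
obs 5: x=-2 → posterior Inverse-Gamma(7, 65/2)
obs 6: x=5/4 → posterior Inverse-Gamma(15/2, 1041/32)
obs 7: x=-3/4 → posterior Inverse-Gamma(8, 561/16)
obs 8: x=5/4 → posterior Inverse-Gamma(17/2, 1123/32)
obs 9: x=1 → posterior Inverse-Gamma(9, 1127/32)
obs 10: x=5 → posterior Inverse-Gamma(19/2, 1323/32)
obs 11: x=7 → posterior Inverse-Gamma(10, 1807/32)
obs 12: x=6 → posterior Inverse-Gamma(21/2, 2131/32)
obs 13: x=-2 → posterior Inverse-Gamma(11, 2327/32)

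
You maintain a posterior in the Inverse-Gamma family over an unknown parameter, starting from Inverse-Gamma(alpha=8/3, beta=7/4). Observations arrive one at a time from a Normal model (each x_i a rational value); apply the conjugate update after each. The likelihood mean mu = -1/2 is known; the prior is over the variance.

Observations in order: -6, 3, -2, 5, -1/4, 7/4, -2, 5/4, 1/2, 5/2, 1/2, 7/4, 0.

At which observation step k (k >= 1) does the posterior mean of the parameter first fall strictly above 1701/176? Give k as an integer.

obs 1: x=-6 → posterior Inverse-Gamma(19/6, 135/8)
obs 2: x=3 → posterior Inverse-Gamma(11/3, 23)
obs 3: x=-2 → posterior Inverse-Gamma(25/6, 193/8)
obs 4: x=5 → posterior Inverse-Gamma(14/3, 157/4)
obs 5: x=-1/4 → posterior Inverse-Gamma(31/6, 1257/32)
obs 6: x=7/4 → posterior Inverse-Gamma(17/3, 669/16)
obs 7: x=-2 → posterior Inverse-Gamma(37/6, 687/16)
obs 8: x=5/4 → posterior Inverse-Gamma(20/3, 1423/32)
obs 9: x=1/2 → posterior Inverse-Gamma(43/6, 1439/32)
obs 10: x=5/2 → posterior Inverse-Gamma(23/3, 1583/32)
obs 11: x=1/2 → posterior Inverse-Gamma(49/6, 1599/32)
obs 12: x=7/4 → posterior Inverse-Gamma(26/3, 105/2)
obs 13: x=0 → posterior Inverse-Gamma(55/6, 421/8)

k = 4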